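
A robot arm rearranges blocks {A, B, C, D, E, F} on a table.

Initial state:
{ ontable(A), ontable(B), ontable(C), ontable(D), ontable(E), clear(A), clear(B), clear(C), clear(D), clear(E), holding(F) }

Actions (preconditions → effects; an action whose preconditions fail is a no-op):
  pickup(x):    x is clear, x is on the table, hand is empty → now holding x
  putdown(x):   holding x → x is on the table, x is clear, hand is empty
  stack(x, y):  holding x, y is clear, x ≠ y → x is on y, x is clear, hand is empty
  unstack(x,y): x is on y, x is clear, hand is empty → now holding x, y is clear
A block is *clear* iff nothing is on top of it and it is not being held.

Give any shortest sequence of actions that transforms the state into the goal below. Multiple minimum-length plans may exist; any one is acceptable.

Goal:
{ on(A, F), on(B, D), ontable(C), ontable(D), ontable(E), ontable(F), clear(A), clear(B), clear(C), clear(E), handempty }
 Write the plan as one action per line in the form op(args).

putdown(F)
pickup(B)
stack(B, D)
pickup(A)
stack(A, F)

step 1 (putdown(F)): towers=[A; B; C; D; E; F] holding=-
step 2 (pickup(B)): towers=[A; C; D; E; F] holding=B
step 3 (stack(B, D)): towers=[A; C; D/B; E; F] holding=-
step 4 (pickup(A)): towers=[C; D/B; E; F] holding=A
step 5 (stack(A, F)): towers=[C; D/B; E; F/A] holding=-
goal check: towers=[C; D/B; E; F/A] holding=- — reached (length 5, optimal by BFS)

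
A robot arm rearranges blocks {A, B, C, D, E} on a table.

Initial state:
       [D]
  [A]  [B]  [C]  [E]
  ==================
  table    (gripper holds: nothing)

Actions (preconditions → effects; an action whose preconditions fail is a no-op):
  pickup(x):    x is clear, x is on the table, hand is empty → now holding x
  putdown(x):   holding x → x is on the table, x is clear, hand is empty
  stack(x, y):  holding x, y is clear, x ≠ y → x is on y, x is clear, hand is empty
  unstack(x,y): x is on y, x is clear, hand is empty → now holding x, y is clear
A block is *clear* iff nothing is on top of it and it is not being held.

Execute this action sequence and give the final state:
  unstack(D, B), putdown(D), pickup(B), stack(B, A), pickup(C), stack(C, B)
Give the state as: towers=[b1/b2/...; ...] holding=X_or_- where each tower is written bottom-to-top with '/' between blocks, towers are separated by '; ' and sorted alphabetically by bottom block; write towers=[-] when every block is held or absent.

towers=[A/B/C; D; E] holding=-

step 1 (unstack(D, B)): towers=[A; B; C; E] holding=D
step 2 (putdown(D)): towers=[A; B; C; D; E] holding=-
step 3 (pickup(B)): towers=[A; C; D; E] holding=B
step 4 (stack(B, A)): towers=[A/B; C; D; E] holding=-
step 5 (pickup(C)): towers=[A/B; D; E] holding=C
step 6 (stack(C, B)): towers=[A/B/C; D; E] holding=-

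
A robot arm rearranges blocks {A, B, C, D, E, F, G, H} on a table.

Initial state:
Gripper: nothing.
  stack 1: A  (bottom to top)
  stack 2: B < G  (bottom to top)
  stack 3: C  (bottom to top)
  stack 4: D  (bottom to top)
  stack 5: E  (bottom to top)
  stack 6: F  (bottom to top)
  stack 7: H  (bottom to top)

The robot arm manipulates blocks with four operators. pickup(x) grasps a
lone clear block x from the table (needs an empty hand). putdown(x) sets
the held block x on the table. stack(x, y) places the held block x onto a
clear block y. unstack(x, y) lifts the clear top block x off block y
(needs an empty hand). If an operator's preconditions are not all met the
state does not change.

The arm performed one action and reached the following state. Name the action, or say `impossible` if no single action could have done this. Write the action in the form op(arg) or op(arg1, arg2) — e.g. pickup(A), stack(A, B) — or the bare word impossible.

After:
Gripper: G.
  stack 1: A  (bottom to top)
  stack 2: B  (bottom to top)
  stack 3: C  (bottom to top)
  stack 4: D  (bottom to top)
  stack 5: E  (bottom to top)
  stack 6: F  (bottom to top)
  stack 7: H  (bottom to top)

unstack(G, B)

target: towers=[A; B; C; D; E; F; H] holding=G
     unstack(G, B) → towers=[A; B; C; D; E; F; H] holding=G  ← match
         pickup(A) → towers=[B/G; C; D; E; F; H] holding=A
         pickup(E) → towers=[A; B/G; C; D; F; H] holding=E
         pickup(H) → towers=[A; B/G; C; D; E; F] holding=H
         pickup(F) → towers=[A; B/G; C; D; E; H] holding=F
         pickup(D) → towers=[A; B/G; C; E; F; H] holding=D
         pickup(C) → towers=[A; B/G; D; E; F; H] holding=C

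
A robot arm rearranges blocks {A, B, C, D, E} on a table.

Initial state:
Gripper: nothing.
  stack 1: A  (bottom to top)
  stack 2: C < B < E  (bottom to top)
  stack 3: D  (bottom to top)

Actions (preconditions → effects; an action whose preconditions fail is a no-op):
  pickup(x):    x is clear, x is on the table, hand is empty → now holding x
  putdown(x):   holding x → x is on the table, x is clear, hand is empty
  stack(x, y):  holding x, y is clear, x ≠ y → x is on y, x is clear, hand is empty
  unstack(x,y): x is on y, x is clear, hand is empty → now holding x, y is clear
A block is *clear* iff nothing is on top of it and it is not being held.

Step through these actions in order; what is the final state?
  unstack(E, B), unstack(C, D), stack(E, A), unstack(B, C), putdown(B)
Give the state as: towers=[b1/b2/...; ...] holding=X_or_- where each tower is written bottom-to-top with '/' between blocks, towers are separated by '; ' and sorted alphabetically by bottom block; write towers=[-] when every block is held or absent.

step 1 (unstack(E, B)): towers=[A; C/B; D] holding=E
step 2 (unstack(C, D)) [no-op]: towers=[A; C/B; D] holding=E
step 3 (stack(E, A)): towers=[A/E; C/B; D] holding=-
step 4 (unstack(B, C)): towers=[A/E; C; D] holding=B
step 5 (putdown(B)): towers=[A/E; B; C; D] holding=-

towers=[A/E; B; C; D] holding=-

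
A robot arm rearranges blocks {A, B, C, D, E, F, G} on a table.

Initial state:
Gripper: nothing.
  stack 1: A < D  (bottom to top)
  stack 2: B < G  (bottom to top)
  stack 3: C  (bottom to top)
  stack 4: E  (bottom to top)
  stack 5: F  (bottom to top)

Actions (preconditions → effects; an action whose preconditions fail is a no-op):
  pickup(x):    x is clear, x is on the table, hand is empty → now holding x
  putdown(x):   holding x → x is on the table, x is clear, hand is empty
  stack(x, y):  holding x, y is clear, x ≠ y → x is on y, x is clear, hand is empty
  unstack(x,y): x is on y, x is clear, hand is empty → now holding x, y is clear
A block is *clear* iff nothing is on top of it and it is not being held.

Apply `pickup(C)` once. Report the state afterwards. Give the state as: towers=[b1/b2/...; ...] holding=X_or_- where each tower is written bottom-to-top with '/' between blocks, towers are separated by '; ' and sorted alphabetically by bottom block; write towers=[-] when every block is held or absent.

towers=[A/D; B/G; E; F] holding=C

before: towers=[A/D; B/G; C; E; F] holding=-
pre[pickup(C)]: clear(C) yes, ontable(C) yes, handempty yes
all met → apply pickup(C)
after:  towers=[A/D; B/G; E; F] holding=C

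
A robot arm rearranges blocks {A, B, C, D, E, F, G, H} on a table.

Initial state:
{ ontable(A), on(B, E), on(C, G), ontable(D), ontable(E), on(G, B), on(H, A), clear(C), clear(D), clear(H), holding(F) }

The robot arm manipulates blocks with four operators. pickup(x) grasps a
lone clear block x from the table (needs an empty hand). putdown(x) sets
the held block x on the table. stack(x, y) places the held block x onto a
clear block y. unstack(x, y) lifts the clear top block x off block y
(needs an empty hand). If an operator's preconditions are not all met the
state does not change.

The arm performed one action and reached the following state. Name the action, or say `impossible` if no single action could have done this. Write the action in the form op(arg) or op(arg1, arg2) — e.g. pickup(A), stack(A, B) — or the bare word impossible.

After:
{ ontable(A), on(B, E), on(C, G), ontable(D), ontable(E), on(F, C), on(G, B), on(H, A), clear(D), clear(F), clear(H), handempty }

target: towers=[A/H; D; E/B/G/C/F] holding=-
        putdown(F) → towers=[A/H; D; E/B/G/C; F] holding=-
       stack(F, H) → towers=[A/H/F; D; E/B/G/C] holding=-
       stack(F, D) → towers=[A/H; D/F; E/B/G/C] holding=-
       stack(F, C) → towers=[A/H; D; E/B/G/C/F] holding=-  ← match

stack(F, C)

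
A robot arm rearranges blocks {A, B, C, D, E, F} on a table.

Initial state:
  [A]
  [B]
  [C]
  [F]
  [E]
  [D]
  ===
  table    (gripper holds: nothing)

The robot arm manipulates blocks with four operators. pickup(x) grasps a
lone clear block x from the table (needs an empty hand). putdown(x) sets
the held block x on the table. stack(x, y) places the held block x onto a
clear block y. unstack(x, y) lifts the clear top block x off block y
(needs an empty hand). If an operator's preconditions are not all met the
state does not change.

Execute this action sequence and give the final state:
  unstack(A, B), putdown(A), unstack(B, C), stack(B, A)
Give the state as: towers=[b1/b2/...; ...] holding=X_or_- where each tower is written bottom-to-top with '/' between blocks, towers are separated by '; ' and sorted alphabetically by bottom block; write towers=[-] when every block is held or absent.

step 1 (unstack(A, B)): towers=[D/E/F/C/B] holding=A
step 2 (putdown(A)): towers=[A; D/E/F/C/B] holding=-
step 3 (unstack(B, C)): towers=[A; D/E/F/C] holding=B
step 4 (stack(B, A)): towers=[A/B; D/E/F/C] holding=-

towers=[A/B; D/E/F/C] holding=-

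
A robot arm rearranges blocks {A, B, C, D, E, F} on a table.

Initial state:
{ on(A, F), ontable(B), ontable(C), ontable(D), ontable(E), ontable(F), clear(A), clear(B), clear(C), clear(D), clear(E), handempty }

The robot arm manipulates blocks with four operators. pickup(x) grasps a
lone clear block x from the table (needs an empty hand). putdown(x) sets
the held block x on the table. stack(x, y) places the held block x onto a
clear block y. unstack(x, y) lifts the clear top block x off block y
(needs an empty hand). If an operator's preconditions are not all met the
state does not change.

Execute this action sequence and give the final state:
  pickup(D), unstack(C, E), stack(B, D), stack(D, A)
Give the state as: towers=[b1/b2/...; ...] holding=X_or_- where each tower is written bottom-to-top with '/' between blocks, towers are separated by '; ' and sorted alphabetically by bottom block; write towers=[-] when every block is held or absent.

towers=[B; C; E; F/A/D] holding=-

step 1 (pickup(D)): towers=[B; C; E; F/A] holding=D
step 2 (unstack(C, E)) [no-op]: towers=[B; C; E; F/A] holding=D
step 3 (stack(B, D)) [no-op]: towers=[B; C; E; F/A] holding=D
step 4 (stack(D, A)): towers=[B; C; E; F/A/D] holding=-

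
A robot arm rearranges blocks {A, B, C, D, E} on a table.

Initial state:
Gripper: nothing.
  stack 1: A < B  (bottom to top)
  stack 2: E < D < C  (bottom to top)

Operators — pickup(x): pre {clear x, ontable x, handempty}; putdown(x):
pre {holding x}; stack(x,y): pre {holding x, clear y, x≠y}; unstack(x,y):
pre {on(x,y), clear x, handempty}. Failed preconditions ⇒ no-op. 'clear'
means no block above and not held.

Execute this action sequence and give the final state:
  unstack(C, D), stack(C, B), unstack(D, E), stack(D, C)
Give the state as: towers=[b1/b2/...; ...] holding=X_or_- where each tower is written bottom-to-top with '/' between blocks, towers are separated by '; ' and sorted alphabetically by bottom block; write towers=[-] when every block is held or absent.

step 1 (unstack(C, D)): towers=[A/B; E/D] holding=C
step 2 (stack(C, B)): towers=[A/B/C; E/D] holding=-
step 3 (unstack(D, E)): towers=[A/B/C; E] holding=D
step 4 (stack(D, C)): towers=[A/B/C/D; E] holding=-

towers=[A/B/C/D; E] holding=-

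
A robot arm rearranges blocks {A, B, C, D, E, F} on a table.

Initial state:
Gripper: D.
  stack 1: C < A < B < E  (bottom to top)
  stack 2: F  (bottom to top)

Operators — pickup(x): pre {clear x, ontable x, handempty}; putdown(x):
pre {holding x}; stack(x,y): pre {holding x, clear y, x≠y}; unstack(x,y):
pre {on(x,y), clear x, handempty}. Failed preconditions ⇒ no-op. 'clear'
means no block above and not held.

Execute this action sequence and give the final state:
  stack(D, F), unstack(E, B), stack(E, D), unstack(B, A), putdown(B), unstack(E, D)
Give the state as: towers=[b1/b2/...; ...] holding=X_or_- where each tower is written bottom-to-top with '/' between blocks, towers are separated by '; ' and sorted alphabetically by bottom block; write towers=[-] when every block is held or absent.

step 1 (stack(D, F)): towers=[C/A/B/E; F/D] holding=-
step 2 (unstack(E, B)): towers=[C/A/B; F/D] holding=E
step 3 (stack(E, D)): towers=[C/A/B; F/D/E] holding=-
step 4 (unstack(B, A)): towers=[C/A; F/D/E] holding=B
step 5 (putdown(B)): towers=[B; C/A; F/D/E] holding=-
step 6 (unstack(E, D)): towers=[B; C/A; F/D] holding=E

towers=[B; C/A; F/D] holding=E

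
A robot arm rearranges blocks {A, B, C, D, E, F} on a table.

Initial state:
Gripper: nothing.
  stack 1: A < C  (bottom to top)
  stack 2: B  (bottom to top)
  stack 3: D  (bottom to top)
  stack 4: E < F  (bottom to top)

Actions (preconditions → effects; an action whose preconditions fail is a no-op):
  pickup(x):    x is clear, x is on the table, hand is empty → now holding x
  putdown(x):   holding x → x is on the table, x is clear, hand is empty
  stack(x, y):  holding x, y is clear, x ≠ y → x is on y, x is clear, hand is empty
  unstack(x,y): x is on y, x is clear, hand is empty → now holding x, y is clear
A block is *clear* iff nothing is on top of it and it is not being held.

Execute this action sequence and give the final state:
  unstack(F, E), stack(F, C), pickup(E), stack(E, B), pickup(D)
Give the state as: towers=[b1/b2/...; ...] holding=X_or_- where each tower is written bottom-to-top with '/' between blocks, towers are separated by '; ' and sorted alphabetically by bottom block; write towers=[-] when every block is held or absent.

step 1 (unstack(F, E)): towers=[A/C; B; D; E] holding=F
step 2 (stack(F, C)): towers=[A/C/F; B; D; E] holding=-
step 3 (pickup(E)): towers=[A/C/F; B; D] holding=E
step 4 (stack(E, B)): towers=[A/C/F; B/E; D] holding=-
step 5 (pickup(D)): towers=[A/C/F; B/E] holding=D

towers=[A/C/F; B/E] holding=D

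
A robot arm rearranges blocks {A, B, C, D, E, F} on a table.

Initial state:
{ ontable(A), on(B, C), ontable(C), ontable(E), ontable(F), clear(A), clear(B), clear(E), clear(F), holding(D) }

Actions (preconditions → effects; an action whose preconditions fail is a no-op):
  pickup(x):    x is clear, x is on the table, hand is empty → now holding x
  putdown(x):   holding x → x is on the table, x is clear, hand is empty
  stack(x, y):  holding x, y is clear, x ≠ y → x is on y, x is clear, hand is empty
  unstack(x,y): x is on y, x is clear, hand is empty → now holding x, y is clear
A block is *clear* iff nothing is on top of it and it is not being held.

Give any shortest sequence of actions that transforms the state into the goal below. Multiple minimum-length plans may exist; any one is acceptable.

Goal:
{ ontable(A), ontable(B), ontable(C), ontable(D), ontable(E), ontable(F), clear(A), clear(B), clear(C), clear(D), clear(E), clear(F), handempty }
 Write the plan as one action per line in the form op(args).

putdown(D)
unstack(B, C)
putdown(B)

step 1 (putdown(D)): towers=[A; C/B; D; E; F] holding=-
step 2 (unstack(B, C)): towers=[A; C; D; E; F] holding=B
step 3 (putdown(B)): towers=[A; B; C; D; E; F] holding=-
goal check: towers=[A; B; C; D; E; F] holding=- — reached (length 3, optimal by BFS)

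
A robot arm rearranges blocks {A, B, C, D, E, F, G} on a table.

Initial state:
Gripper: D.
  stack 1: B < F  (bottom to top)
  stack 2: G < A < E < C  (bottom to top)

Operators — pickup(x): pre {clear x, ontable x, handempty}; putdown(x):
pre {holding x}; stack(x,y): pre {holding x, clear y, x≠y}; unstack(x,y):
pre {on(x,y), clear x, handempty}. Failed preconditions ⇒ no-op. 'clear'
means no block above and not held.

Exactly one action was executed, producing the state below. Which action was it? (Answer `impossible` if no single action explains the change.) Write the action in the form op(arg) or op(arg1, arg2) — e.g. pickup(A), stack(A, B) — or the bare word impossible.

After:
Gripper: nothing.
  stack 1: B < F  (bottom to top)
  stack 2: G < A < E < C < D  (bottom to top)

stack(D, C)

target: towers=[B/F; G/A/E/C/D] holding=-
        putdown(D) → towers=[B/F; D; G/A/E/C] holding=-
       stack(D, F) → towers=[B/F/D; G/A/E/C] holding=-
       stack(D, C) → towers=[B/F; G/A/E/C/D] holding=-  ← match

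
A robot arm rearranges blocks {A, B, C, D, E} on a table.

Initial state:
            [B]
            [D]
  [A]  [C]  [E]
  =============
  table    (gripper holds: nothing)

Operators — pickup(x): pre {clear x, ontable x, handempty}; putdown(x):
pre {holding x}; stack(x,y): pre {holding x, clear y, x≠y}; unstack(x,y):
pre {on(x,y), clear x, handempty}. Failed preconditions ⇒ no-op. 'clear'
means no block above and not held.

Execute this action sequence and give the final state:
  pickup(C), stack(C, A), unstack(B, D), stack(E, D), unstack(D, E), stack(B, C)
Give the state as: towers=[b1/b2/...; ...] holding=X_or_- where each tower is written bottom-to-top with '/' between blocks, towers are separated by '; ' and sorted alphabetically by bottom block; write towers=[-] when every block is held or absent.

step 1 (pickup(C)): towers=[A; E/D/B] holding=C
step 2 (stack(C, A)): towers=[A/C; E/D/B] holding=-
step 3 (unstack(B, D)): towers=[A/C; E/D] holding=B
step 4 (stack(E, D)) [no-op]: towers=[A/C; E/D] holding=B
step 5 (unstack(D, E)) [no-op]: towers=[A/C; E/D] holding=B
step 6 (stack(B, C)): towers=[A/C/B; E/D] holding=-

towers=[A/C/B; E/D] holding=-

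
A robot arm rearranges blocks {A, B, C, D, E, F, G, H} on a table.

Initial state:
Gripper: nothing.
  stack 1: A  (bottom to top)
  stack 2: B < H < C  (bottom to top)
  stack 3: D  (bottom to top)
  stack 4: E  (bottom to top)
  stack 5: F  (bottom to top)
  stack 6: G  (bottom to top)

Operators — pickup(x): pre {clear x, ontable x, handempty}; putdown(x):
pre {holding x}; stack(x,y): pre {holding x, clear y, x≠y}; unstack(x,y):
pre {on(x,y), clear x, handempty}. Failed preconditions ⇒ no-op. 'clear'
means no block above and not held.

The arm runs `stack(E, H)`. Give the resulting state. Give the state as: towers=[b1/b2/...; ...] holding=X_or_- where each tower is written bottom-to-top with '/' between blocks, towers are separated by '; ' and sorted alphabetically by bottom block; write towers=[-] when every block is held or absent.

before: towers=[A; B/H/C; D; E; F; G] holding=-
pre[stack(E, H)]: holding(E) ✗, clear(H) ✗, E≠H ✓
holding(E), clear(H) unmet → stack(E, H) is a no-op
after:  towers=[A; B/H/C; D; E; F; G] holding=-

towers=[A; B/H/C; D; E; F; G] holding=-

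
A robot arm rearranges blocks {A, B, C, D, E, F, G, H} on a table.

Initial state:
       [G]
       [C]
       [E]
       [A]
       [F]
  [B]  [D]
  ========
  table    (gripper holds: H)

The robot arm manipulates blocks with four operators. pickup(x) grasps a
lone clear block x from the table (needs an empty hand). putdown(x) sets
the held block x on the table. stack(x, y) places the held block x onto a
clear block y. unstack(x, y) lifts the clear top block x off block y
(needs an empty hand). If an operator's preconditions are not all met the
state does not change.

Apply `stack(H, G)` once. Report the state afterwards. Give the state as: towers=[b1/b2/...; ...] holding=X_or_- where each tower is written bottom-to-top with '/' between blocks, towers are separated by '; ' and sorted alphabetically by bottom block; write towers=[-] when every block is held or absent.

before: towers=[B; D/F/A/E/C/G] holding=H
pre[stack(H, G)]: holding(H) ok, clear(G) ok, H≠G ok
all met → apply stack(H, G)
after:  towers=[B; D/F/A/E/C/G/H] holding=-

towers=[B; D/F/A/E/C/G/H] holding=-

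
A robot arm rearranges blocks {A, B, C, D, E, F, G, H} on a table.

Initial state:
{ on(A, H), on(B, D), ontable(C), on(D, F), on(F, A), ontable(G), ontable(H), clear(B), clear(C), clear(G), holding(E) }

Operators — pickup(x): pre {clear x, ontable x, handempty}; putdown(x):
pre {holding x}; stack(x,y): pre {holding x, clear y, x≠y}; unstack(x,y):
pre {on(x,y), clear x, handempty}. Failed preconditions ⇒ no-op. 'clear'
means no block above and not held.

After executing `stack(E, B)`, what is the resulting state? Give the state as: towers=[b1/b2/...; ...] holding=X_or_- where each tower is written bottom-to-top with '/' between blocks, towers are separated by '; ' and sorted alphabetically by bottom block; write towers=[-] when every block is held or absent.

towers=[C; G; H/A/F/D/B/E] holding=-

before: towers=[C; G; H/A/F/D/B] holding=E
pre[stack(E, B)]: holding(E) ok, clear(B) ok, E≠B ok
all met → apply stack(E, B)
after:  towers=[C; G; H/A/F/D/B/E] holding=-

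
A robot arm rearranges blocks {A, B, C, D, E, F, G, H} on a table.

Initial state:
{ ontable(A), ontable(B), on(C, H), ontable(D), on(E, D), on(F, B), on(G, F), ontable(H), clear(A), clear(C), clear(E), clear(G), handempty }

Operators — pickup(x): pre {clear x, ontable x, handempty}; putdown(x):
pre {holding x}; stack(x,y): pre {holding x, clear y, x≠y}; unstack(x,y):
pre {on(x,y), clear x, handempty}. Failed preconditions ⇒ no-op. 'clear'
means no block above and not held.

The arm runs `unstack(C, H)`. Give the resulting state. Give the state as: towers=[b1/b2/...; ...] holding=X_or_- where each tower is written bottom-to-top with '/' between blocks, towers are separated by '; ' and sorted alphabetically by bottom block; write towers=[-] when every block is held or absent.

towers=[A; B/F/G; D/E; H] holding=C

before: towers=[A; B/F/G; D/E; H/C] holding=-
pre[unstack(C, H)]: on(C,H) ok, clear(C) ok, handempty ok
all met → apply unstack(C, H)
after:  towers=[A; B/F/G; D/E; H] holding=C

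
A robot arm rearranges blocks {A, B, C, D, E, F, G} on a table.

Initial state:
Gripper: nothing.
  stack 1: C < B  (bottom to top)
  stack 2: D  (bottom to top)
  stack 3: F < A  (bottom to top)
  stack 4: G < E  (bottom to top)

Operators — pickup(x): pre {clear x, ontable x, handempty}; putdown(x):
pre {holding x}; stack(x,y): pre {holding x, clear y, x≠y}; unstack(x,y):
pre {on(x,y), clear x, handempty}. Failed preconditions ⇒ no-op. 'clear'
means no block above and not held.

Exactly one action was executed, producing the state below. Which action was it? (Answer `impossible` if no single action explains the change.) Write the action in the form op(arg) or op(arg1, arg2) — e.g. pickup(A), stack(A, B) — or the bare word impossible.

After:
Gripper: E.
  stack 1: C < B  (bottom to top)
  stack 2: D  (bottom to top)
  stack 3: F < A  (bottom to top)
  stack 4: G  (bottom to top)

unstack(E, G)

target: towers=[C/B; D; F/A; G] holding=E
     unstack(B, C) → towers=[C; D; F/A; G/E] holding=B
         pickup(D) → towers=[C/B; F/A; G/E] holding=D
     unstack(A, F) → towers=[C/B; D; F; G/E] holding=A
     unstack(E, G) → towers=[C/B; D; F/A; G] holding=E  ← match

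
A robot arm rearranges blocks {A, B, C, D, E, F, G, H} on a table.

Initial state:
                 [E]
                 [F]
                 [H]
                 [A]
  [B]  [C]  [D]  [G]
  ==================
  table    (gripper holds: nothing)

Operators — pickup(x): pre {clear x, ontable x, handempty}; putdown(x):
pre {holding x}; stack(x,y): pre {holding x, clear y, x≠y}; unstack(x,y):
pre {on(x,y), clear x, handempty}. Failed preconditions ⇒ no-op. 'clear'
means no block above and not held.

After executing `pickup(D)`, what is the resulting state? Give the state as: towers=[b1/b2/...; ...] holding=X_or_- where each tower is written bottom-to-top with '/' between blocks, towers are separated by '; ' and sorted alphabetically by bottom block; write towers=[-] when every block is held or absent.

before: towers=[B; C; D; G/A/H/F/E] holding=-
pre[pickup(D)]: clear(D) yes, ontable(D) yes, handempty yes
all met → apply pickup(D)
after:  towers=[B; C; G/A/H/F/E] holding=D

towers=[B; C; G/A/H/F/E] holding=D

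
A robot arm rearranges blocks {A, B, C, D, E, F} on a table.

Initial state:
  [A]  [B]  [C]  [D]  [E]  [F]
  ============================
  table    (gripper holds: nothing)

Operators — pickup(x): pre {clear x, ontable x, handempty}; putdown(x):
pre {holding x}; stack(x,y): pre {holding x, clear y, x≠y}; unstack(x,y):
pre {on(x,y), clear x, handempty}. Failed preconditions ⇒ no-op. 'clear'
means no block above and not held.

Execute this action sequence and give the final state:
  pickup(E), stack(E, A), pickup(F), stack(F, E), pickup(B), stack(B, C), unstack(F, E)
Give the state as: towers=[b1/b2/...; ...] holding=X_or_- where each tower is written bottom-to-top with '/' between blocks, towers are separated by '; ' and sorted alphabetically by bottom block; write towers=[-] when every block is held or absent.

towers=[A/E; C/B; D] holding=F

step 1 (pickup(E)): towers=[A; B; C; D; F] holding=E
step 2 (stack(E, A)): towers=[A/E; B; C; D; F] holding=-
step 3 (pickup(F)): towers=[A/E; B; C; D] holding=F
step 4 (stack(F, E)): towers=[A/E/F; B; C; D] holding=-
step 5 (pickup(B)): towers=[A/E/F; C; D] holding=B
step 6 (stack(B, C)): towers=[A/E/F; C/B; D] holding=-
step 7 (unstack(F, E)): towers=[A/E; C/B; D] holding=F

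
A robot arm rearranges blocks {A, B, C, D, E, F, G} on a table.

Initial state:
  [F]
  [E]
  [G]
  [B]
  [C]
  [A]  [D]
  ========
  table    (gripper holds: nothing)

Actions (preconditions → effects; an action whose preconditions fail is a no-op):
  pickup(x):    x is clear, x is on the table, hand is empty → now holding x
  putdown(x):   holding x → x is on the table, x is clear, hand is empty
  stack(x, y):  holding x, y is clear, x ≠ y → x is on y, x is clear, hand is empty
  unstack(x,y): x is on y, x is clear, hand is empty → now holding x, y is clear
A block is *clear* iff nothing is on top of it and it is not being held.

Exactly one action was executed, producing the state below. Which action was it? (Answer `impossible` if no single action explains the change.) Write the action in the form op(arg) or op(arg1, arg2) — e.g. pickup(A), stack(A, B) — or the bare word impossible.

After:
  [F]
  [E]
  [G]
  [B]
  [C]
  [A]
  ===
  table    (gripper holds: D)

pickup(D)

target: towers=[A/C/B/G/E/F] holding=D
     unstack(F, E) → towers=[A/C/B/G/E; D] holding=F
         pickup(D) → towers=[A/C/B/G/E/F] holding=D  ← match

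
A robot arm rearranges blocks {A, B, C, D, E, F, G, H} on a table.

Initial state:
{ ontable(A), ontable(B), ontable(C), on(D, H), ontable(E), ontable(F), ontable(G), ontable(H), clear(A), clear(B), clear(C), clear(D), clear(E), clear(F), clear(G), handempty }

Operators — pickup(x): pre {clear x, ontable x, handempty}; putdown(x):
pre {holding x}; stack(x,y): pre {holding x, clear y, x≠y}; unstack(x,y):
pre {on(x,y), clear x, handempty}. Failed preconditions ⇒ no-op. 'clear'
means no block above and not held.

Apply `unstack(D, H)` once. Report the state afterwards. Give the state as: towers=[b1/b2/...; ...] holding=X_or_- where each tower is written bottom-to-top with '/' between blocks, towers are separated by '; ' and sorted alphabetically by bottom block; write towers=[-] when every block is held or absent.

before: towers=[A; B; C; E; F; G; H/D] holding=-
pre[unstack(D, H)]: on(D,H) yes, clear(D) yes, handempty yes
all met → apply unstack(D, H)
after:  towers=[A; B; C; E; F; G; H] holding=D

towers=[A; B; C; E; F; G; H] holding=D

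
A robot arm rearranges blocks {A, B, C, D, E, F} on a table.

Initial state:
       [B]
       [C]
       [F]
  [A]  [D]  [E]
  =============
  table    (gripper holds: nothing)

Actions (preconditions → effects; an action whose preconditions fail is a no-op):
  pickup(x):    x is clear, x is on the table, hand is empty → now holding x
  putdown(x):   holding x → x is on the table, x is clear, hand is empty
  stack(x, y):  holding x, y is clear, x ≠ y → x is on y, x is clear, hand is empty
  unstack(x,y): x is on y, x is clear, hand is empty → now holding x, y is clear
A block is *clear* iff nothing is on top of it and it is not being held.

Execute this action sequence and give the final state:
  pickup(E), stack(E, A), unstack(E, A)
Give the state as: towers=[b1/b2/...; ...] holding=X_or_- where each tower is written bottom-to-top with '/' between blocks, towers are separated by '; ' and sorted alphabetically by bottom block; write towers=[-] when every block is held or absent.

step 1 (pickup(E)): towers=[A; D/F/C/B] holding=E
step 2 (stack(E, A)): towers=[A/E; D/F/C/B] holding=-
step 3 (unstack(E, A)): towers=[A; D/F/C/B] holding=E

towers=[A; D/F/C/B] holding=E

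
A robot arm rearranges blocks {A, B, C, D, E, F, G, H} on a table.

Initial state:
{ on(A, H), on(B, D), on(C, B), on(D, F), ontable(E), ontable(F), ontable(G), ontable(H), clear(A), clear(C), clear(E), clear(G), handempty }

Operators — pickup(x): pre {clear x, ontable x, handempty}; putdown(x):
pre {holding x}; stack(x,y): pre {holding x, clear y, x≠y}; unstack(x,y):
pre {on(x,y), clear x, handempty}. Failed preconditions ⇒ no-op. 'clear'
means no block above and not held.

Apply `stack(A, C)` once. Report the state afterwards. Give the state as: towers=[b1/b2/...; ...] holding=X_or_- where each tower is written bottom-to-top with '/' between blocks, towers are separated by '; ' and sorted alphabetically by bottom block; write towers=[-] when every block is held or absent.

towers=[E; F/D/B/C; G; H/A] holding=-

before: towers=[E; F/D/B/C; G; H/A] holding=-
pre[stack(A, C)]: holding(A) ✗, clear(C) ✓, A≠C ✓
holding(A) unmet → stack(A, C) is a no-op
after:  towers=[E; F/D/B/C; G; H/A] holding=-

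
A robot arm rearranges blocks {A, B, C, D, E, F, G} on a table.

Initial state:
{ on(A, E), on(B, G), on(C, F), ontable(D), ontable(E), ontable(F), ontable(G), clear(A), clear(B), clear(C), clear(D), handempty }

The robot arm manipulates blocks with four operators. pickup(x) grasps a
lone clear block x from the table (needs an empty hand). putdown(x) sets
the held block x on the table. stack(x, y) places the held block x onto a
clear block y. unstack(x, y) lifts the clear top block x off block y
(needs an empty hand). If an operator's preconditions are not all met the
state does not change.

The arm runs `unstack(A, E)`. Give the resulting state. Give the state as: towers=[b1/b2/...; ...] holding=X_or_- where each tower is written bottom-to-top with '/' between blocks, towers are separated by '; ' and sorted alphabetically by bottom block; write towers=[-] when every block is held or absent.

before: towers=[D; E/A; F/C; G/B] holding=-
pre[unstack(A, E)]: on(A,E) yes, clear(A) yes, handempty yes
all met → apply unstack(A, E)
after:  towers=[D; E; F/C; G/B] holding=A

towers=[D; E; F/C; G/B] holding=A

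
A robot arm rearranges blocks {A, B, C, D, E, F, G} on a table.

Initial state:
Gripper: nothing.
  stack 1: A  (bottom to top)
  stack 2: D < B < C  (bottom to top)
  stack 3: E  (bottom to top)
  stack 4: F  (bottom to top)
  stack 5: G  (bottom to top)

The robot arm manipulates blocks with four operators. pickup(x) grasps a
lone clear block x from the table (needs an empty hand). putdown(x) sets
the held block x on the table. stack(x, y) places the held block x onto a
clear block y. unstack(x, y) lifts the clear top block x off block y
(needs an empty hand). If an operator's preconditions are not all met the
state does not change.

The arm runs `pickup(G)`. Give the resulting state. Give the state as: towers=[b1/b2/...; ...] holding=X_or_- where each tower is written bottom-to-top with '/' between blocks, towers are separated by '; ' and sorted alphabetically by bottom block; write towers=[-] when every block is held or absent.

towers=[A; D/B/C; E; F] holding=G

before: towers=[A; D/B/C; E; F; G] holding=-
pre[pickup(G)]: clear(G) ok, ontable(G) ok, handempty ok
all met → apply pickup(G)
after:  towers=[A; D/B/C; E; F] holding=G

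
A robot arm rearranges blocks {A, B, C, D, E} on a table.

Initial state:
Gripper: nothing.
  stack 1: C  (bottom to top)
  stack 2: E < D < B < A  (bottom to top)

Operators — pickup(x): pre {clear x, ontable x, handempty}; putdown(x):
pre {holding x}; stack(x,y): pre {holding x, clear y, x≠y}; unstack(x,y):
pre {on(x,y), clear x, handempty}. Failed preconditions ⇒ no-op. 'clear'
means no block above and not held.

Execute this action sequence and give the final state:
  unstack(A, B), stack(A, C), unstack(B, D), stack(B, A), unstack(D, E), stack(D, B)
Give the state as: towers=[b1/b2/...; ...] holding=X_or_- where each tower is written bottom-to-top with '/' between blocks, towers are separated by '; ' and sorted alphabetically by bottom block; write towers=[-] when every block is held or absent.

towers=[C/A/B/D; E] holding=-

step 1 (unstack(A, B)): towers=[C; E/D/B] holding=A
step 2 (stack(A, C)): towers=[C/A; E/D/B] holding=-
step 3 (unstack(B, D)): towers=[C/A; E/D] holding=B
step 4 (stack(B, A)): towers=[C/A/B; E/D] holding=-
step 5 (unstack(D, E)): towers=[C/A/B; E] holding=D
step 6 (stack(D, B)): towers=[C/A/B/D; E] holding=-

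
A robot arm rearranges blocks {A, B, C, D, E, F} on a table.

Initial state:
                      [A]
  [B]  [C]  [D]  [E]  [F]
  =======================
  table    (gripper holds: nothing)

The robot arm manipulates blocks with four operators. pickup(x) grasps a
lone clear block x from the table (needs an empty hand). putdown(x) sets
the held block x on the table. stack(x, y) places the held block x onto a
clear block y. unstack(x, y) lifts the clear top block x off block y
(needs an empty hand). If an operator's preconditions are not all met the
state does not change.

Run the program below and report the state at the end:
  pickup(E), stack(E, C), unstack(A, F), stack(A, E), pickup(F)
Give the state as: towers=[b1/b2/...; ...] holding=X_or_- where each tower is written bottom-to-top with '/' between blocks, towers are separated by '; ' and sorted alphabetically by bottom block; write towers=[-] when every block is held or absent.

towers=[B; C/E/A; D] holding=F

step 1 (pickup(E)): towers=[B; C; D; F/A] holding=E
step 2 (stack(E, C)): towers=[B; C/E; D; F/A] holding=-
step 3 (unstack(A, F)): towers=[B; C/E; D; F] holding=A
step 4 (stack(A, E)): towers=[B; C/E/A; D; F] holding=-
step 5 (pickup(F)): towers=[B; C/E/A; D] holding=F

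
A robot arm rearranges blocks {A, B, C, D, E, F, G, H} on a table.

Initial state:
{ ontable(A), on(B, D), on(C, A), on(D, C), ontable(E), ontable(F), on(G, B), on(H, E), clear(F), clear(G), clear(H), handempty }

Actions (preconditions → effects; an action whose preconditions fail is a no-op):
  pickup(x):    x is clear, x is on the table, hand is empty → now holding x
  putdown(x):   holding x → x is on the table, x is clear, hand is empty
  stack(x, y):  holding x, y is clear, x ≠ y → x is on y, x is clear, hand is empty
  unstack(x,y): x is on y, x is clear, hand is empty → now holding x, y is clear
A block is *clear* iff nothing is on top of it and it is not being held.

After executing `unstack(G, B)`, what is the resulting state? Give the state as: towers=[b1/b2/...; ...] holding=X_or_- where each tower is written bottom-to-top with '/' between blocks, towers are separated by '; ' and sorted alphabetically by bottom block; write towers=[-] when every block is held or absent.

before: towers=[A/C/D/B/G; E/H; F] holding=-
pre[unstack(G, B)]: on(G,B) yes, clear(G) yes, handempty yes
all met → apply unstack(G, B)
after:  towers=[A/C/D/B; E/H; F] holding=G

towers=[A/C/D/B; E/H; F] holding=G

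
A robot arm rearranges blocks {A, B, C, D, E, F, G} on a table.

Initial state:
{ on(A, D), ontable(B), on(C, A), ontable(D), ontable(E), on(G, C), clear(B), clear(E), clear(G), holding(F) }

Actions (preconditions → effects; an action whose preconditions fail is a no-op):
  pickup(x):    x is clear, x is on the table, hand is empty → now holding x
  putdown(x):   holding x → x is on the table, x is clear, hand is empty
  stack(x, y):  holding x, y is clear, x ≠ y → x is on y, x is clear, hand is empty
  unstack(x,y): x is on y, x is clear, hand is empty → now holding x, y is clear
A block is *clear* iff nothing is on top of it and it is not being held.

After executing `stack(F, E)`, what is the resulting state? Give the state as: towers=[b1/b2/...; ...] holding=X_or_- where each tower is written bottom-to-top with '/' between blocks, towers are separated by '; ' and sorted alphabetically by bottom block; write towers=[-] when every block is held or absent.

before: towers=[B; D/A/C/G; E] holding=F
pre[stack(F, E)]: holding(F) ok, clear(E) ok, F≠E ok
all met → apply stack(F, E)
after:  towers=[B; D/A/C/G; E/F] holding=-

towers=[B; D/A/C/G; E/F] holding=-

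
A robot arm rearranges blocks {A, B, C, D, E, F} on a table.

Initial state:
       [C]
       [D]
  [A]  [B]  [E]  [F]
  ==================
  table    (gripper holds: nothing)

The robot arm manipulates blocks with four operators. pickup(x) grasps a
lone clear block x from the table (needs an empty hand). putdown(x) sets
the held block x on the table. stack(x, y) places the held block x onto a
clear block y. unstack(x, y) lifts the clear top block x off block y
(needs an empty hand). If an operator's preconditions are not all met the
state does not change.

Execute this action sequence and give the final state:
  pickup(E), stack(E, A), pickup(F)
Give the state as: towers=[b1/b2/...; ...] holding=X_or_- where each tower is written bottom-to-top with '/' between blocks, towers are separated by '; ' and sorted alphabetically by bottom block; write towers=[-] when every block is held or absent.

towers=[A/E; B/D/C] holding=F

step 1 (pickup(E)): towers=[A; B/D/C; F] holding=E
step 2 (stack(E, A)): towers=[A/E; B/D/C; F] holding=-
step 3 (pickup(F)): towers=[A/E; B/D/C] holding=F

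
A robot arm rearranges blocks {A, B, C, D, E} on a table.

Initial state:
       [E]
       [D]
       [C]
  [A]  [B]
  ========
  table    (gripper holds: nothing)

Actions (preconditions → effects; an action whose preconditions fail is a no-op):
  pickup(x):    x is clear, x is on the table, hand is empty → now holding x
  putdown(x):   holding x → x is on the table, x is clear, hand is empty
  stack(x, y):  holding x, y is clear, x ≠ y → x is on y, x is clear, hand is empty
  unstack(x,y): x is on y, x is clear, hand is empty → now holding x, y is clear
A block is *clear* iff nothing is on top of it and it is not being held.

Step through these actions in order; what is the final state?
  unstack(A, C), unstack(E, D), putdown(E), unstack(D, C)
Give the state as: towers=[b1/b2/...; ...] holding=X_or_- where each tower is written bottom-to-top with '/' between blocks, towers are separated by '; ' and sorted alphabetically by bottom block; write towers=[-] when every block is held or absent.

towers=[A; B/C; E] holding=D

step 1 (unstack(A, C)) [no-op]: towers=[A; B/C/D/E] holding=-
step 2 (unstack(E, D)): towers=[A; B/C/D] holding=E
step 3 (putdown(E)): towers=[A; B/C/D; E] holding=-
step 4 (unstack(D, C)): towers=[A; B/C; E] holding=D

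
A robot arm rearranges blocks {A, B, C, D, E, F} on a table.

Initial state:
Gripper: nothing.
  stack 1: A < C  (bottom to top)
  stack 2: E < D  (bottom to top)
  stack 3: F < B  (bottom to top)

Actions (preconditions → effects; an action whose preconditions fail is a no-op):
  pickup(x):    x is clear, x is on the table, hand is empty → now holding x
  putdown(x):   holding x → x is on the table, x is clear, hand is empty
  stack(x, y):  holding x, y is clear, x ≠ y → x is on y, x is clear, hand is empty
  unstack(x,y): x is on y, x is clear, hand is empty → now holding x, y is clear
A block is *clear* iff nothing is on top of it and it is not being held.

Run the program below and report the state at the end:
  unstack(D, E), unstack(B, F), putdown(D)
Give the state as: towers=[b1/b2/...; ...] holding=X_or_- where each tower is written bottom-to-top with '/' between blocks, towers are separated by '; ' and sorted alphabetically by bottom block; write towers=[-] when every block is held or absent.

step 1 (unstack(D, E)): towers=[A/C; E; F/B] holding=D
step 2 (unstack(B, F)) [no-op]: towers=[A/C; E; F/B] holding=D
step 3 (putdown(D)): towers=[A/C; D; E; F/B] holding=-

towers=[A/C; D; E; F/B] holding=-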